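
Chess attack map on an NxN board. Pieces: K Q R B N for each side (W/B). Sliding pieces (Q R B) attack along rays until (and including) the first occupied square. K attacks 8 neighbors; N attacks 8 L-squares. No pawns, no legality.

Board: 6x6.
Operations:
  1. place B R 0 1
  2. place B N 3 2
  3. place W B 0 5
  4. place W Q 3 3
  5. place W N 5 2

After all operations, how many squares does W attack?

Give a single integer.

Op 1: place BR@(0,1)
Op 2: place BN@(3,2)
Op 3: place WB@(0,5)
Op 4: place WQ@(3,3)
Op 5: place WN@(5,2)
Per-piece attacks for W:
  WB@(0,5): attacks (1,4) (2,3) (3,2) [ray(1,-1) blocked at (3,2)]
  WQ@(3,3): attacks (3,4) (3,5) (3,2) (4,3) (5,3) (2,3) (1,3) (0,3) (4,4) (5,5) (4,2) (5,1) (2,4) (1,5) (2,2) (1,1) (0,0) [ray(0,-1) blocked at (3,2)]
  WN@(5,2): attacks (4,4) (3,3) (4,0) (3,1)
Union (21 distinct): (0,0) (0,3) (1,1) (1,3) (1,4) (1,5) (2,2) (2,3) (2,4) (3,1) (3,2) (3,3) (3,4) (3,5) (4,0) (4,2) (4,3) (4,4) (5,1) (5,3) (5,5)

Answer: 21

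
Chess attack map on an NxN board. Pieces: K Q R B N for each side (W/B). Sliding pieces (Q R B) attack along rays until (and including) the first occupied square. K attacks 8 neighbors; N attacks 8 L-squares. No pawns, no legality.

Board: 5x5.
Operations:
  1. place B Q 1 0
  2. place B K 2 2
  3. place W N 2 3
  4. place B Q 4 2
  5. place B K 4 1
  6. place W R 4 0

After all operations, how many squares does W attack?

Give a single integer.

Answer: 10

Derivation:
Op 1: place BQ@(1,0)
Op 2: place BK@(2,2)
Op 3: place WN@(2,3)
Op 4: place BQ@(4,2)
Op 5: place BK@(4,1)
Op 6: place WR@(4,0)
Per-piece attacks for W:
  WN@(2,3): attacks (4,4) (0,4) (3,1) (4,2) (1,1) (0,2)
  WR@(4,0): attacks (4,1) (3,0) (2,0) (1,0) [ray(0,1) blocked at (4,1); ray(-1,0) blocked at (1,0)]
Union (10 distinct): (0,2) (0,4) (1,0) (1,1) (2,0) (3,0) (3,1) (4,1) (4,2) (4,4)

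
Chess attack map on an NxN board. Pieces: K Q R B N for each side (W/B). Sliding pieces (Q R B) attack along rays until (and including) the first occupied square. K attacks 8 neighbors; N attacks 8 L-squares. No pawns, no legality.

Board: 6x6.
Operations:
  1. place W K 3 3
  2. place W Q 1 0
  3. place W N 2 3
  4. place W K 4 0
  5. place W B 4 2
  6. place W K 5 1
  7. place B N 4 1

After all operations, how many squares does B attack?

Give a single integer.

Answer: 4

Derivation:
Op 1: place WK@(3,3)
Op 2: place WQ@(1,0)
Op 3: place WN@(2,3)
Op 4: place WK@(4,0)
Op 5: place WB@(4,2)
Op 6: place WK@(5,1)
Op 7: place BN@(4,1)
Per-piece attacks for B:
  BN@(4,1): attacks (5,3) (3,3) (2,2) (2,0)
Union (4 distinct): (2,0) (2,2) (3,3) (5,3)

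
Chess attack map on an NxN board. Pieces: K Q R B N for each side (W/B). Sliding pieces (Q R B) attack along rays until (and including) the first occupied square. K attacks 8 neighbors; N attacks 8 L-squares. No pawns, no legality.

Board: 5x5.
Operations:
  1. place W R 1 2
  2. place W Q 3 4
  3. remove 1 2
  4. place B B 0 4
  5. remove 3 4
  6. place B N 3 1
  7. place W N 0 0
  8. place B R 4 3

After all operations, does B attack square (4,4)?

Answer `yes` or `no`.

Op 1: place WR@(1,2)
Op 2: place WQ@(3,4)
Op 3: remove (1,2)
Op 4: place BB@(0,4)
Op 5: remove (3,4)
Op 6: place BN@(3,1)
Op 7: place WN@(0,0)
Op 8: place BR@(4,3)
Per-piece attacks for B:
  BB@(0,4): attacks (1,3) (2,2) (3,1) [ray(1,-1) blocked at (3,1)]
  BN@(3,1): attacks (4,3) (2,3) (1,2) (1,0)
  BR@(4,3): attacks (4,4) (4,2) (4,1) (4,0) (3,3) (2,3) (1,3) (0,3)
B attacks (4,4): yes

Answer: yes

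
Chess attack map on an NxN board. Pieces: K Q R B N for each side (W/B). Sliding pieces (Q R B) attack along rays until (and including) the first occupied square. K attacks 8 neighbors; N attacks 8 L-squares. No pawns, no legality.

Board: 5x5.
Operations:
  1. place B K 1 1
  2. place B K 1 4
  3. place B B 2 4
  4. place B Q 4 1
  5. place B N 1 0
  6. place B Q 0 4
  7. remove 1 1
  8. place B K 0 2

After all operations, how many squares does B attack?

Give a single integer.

Op 1: place BK@(1,1)
Op 2: place BK@(1,4)
Op 3: place BB@(2,4)
Op 4: place BQ@(4,1)
Op 5: place BN@(1,0)
Op 6: place BQ@(0,4)
Op 7: remove (1,1)
Op 8: place BK@(0,2)
Per-piece attacks for B:
  BK@(0,2): attacks (0,3) (0,1) (1,2) (1,3) (1,1)
  BQ@(0,4): attacks (0,3) (0,2) (1,4) (1,3) (2,2) (3,1) (4,0) [ray(0,-1) blocked at (0,2); ray(1,0) blocked at (1,4)]
  BN@(1,0): attacks (2,2) (3,1) (0,2)
  BK@(1,4): attacks (1,3) (2,4) (0,4) (2,3) (0,3)
  BB@(2,4): attacks (3,3) (4,2) (1,3) (0,2) [ray(-1,-1) blocked at (0,2)]
  BQ@(4,1): attacks (4,2) (4,3) (4,4) (4,0) (3,1) (2,1) (1,1) (0,1) (3,2) (2,3) (1,4) (3,0) [ray(-1,1) blocked at (1,4)]
Union (20 distinct): (0,1) (0,2) (0,3) (0,4) (1,1) (1,2) (1,3) (1,4) (2,1) (2,2) (2,3) (2,4) (3,0) (3,1) (3,2) (3,3) (4,0) (4,2) (4,3) (4,4)

Answer: 20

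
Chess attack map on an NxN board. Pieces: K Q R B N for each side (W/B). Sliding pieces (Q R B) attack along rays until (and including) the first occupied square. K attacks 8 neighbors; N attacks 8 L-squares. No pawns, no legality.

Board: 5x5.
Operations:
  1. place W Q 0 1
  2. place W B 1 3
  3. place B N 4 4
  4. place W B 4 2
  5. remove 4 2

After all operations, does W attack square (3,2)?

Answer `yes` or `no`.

Answer: no

Derivation:
Op 1: place WQ@(0,1)
Op 2: place WB@(1,3)
Op 3: place BN@(4,4)
Op 4: place WB@(4,2)
Op 5: remove (4,2)
Per-piece attacks for W:
  WQ@(0,1): attacks (0,2) (0,3) (0,4) (0,0) (1,1) (2,1) (3,1) (4,1) (1,2) (2,3) (3,4) (1,0)
  WB@(1,3): attacks (2,4) (2,2) (3,1) (4,0) (0,4) (0,2)
W attacks (3,2): no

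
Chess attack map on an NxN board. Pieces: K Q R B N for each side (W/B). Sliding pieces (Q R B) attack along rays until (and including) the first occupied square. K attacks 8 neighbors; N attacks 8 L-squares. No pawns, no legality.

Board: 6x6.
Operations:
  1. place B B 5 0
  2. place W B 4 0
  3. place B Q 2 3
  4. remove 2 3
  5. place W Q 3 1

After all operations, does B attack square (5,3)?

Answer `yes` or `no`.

Op 1: place BB@(5,0)
Op 2: place WB@(4,0)
Op 3: place BQ@(2,3)
Op 4: remove (2,3)
Op 5: place WQ@(3,1)
Per-piece attacks for B:
  BB@(5,0): attacks (4,1) (3,2) (2,3) (1,4) (0,5)
B attacks (5,3): no

Answer: no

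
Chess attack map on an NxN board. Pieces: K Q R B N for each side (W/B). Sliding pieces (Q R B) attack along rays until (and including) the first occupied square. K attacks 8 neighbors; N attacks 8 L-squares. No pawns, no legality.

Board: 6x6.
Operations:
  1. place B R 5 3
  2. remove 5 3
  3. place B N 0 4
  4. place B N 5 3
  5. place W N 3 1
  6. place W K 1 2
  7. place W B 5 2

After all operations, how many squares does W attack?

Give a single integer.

Answer: 17

Derivation:
Op 1: place BR@(5,3)
Op 2: remove (5,3)
Op 3: place BN@(0,4)
Op 4: place BN@(5,3)
Op 5: place WN@(3,1)
Op 6: place WK@(1,2)
Op 7: place WB@(5,2)
Per-piece attacks for W:
  WK@(1,2): attacks (1,3) (1,1) (2,2) (0,2) (2,3) (2,1) (0,3) (0,1)
  WN@(3,1): attacks (4,3) (5,2) (2,3) (1,2) (5,0) (1,0)
  WB@(5,2): attacks (4,3) (3,4) (2,5) (4,1) (3,0)
Union (17 distinct): (0,1) (0,2) (0,3) (1,0) (1,1) (1,2) (1,3) (2,1) (2,2) (2,3) (2,5) (3,0) (3,4) (4,1) (4,3) (5,0) (5,2)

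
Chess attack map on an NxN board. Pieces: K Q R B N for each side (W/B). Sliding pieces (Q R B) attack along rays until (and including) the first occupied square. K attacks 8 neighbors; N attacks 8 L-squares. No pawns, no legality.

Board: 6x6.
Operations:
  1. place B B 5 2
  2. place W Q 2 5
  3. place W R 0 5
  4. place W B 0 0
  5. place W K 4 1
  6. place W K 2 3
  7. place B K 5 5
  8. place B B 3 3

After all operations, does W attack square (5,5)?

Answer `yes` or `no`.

Answer: yes

Derivation:
Op 1: place BB@(5,2)
Op 2: place WQ@(2,5)
Op 3: place WR@(0,5)
Op 4: place WB@(0,0)
Op 5: place WK@(4,1)
Op 6: place WK@(2,3)
Op 7: place BK@(5,5)
Op 8: place BB@(3,3)
Per-piece attacks for W:
  WB@(0,0): attacks (1,1) (2,2) (3,3) [ray(1,1) blocked at (3,3)]
  WR@(0,5): attacks (0,4) (0,3) (0,2) (0,1) (0,0) (1,5) (2,5) [ray(0,-1) blocked at (0,0); ray(1,0) blocked at (2,5)]
  WK@(2,3): attacks (2,4) (2,2) (3,3) (1,3) (3,4) (3,2) (1,4) (1,2)
  WQ@(2,5): attacks (2,4) (2,3) (3,5) (4,5) (5,5) (1,5) (0,5) (3,4) (4,3) (5,2) (1,4) (0,3) [ray(0,-1) blocked at (2,3); ray(1,0) blocked at (5,5); ray(-1,0) blocked at (0,5); ray(1,-1) blocked at (5,2)]
  WK@(4,1): attacks (4,2) (4,0) (5,1) (3,1) (5,2) (5,0) (3,2) (3,0)
W attacks (5,5): yes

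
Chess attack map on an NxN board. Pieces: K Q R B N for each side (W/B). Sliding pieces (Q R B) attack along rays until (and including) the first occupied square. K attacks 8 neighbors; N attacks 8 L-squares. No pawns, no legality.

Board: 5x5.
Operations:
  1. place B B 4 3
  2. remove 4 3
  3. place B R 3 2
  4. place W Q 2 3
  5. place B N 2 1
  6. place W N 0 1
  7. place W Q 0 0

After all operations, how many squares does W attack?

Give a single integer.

Op 1: place BB@(4,3)
Op 2: remove (4,3)
Op 3: place BR@(3,2)
Op 4: place WQ@(2,3)
Op 5: place BN@(2,1)
Op 6: place WN@(0,1)
Op 7: place WQ@(0,0)
Per-piece attacks for W:
  WQ@(0,0): attacks (0,1) (1,0) (2,0) (3,0) (4,0) (1,1) (2,2) (3,3) (4,4) [ray(0,1) blocked at (0,1)]
  WN@(0,1): attacks (1,3) (2,2) (2,0)
  WQ@(2,3): attacks (2,4) (2,2) (2,1) (3,3) (4,3) (1,3) (0,3) (3,4) (3,2) (1,4) (1,2) (0,1) [ray(0,-1) blocked at (2,1); ray(1,-1) blocked at (3,2); ray(-1,-1) blocked at (0,1)]
Union (18 distinct): (0,1) (0,3) (1,0) (1,1) (1,2) (1,3) (1,4) (2,0) (2,1) (2,2) (2,4) (3,0) (3,2) (3,3) (3,4) (4,0) (4,3) (4,4)

Answer: 18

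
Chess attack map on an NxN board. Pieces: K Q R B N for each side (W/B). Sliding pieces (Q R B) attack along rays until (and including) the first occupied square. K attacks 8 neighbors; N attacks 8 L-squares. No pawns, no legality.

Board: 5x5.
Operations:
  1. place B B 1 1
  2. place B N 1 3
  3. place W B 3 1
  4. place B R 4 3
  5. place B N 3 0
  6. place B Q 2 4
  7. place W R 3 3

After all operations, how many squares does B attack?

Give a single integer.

Answer: 18

Derivation:
Op 1: place BB@(1,1)
Op 2: place BN@(1,3)
Op 3: place WB@(3,1)
Op 4: place BR@(4,3)
Op 5: place BN@(3,0)
Op 6: place BQ@(2,4)
Op 7: place WR@(3,3)
Per-piece attacks for B:
  BB@(1,1): attacks (2,2) (3,3) (2,0) (0,2) (0,0) [ray(1,1) blocked at (3,3)]
  BN@(1,3): attacks (3,4) (2,1) (3,2) (0,1)
  BQ@(2,4): attacks (2,3) (2,2) (2,1) (2,0) (3,4) (4,4) (1,4) (0,4) (3,3) (1,3) [ray(1,-1) blocked at (3,3); ray(-1,-1) blocked at (1,3)]
  BN@(3,0): attacks (4,2) (2,2) (1,1)
  BR@(4,3): attacks (4,4) (4,2) (4,1) (4,0) (3,3) [ray(-1,0) blocked at (3,3)]
Union (18 distinct): (0,0) (0,1) (0,2) (0,4) (1,1) (1,3) (1,4) (2,0) (2,1) (2,2) (2,3) (3,2) (3,3) (3,4) (4,0) (4,1) (4,2) (4,4)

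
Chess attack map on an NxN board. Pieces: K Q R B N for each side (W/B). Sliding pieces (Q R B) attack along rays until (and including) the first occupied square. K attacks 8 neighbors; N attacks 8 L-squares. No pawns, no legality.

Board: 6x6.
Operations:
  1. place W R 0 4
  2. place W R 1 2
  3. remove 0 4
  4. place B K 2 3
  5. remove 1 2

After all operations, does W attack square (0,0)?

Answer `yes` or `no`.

Answer: no

Derivation:
Op 1: place WR@(0,4)
Op 2: place WR@(1,2)
Op 3: remove (0,4)
Op 4: place BK@(2,3)
Op 5: remove (1,2)
Per-piece attacks for W:
W attacks (0,0): no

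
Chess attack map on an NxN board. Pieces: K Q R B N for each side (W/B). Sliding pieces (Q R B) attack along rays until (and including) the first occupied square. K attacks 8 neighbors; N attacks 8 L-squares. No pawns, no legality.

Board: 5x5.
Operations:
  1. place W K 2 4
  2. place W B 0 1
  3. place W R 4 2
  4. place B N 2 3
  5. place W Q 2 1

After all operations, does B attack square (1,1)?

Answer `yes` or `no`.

Answer: yes

Derivation:
Op 1: place WK@(2,4)
Op 2: place WB@(0,1)
Op 3: place WR@(4,2)
Op 4: place BN@(2,3)
Op 5: place WQ@(2,1)
Per-piece attacks for B:
  BN@(2,3): attacks (4,4) (0,4) (3,1) (4,2) (1,1) (0,2)
B attacks (1,1): yes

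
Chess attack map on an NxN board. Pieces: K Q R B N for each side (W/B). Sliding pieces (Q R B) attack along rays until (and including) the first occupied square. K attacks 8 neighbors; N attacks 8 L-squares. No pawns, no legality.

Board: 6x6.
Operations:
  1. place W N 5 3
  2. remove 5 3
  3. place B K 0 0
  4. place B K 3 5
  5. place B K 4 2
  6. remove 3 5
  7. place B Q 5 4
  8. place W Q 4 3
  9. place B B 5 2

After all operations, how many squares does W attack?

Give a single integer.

Op 1: place WN@(5,3)
Op 2: remove (5,3)
Op 3: place BK@(0,0)
Op 4: place BK@(3,5)
Op 5: place BK@(4,2)
Op 6: remove (3,5)
Op 7: place BQ@(5,4)
Op 8: place WQ@(4,3)
Op 9: place BB@(5,2)
Per-piece attacks for W:
  WQ@(4,3): attacks (4,4) (4,5) (4,2) (5,3) (3,3) (2,3) (1,3) (0,3) (5,4) (5,2) (3,4) (2,5) (3,2) (2,1) (1,0) [ray(0,-1) blocked at (4,2); ray(1,1) blocked at (5,4); ray(1,-1) blocked at (5,2)]
Union (15 distinct): (0,3) (1,0) (1,3) (2,1) (2,3) (2,5) (3,2) (3,3) (3,4) (4,2) (4,4) (4,5) (5,2) (5,3) (5,4)

Answer: 15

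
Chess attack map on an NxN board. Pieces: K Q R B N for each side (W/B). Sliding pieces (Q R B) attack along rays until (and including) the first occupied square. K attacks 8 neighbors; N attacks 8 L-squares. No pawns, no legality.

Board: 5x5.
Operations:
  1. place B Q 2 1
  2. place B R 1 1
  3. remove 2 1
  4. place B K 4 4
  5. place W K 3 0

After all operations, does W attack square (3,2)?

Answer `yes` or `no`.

Op 1: place BQ@(2,1)
Op 2: place BR@(1,1)
Op 3: remove (2,1)
Op 4: place BK@(4,4)
Op 5: place WK@(3,0)
Per-piece attacks for W:
  WK@(3,0): attacks (3,1) (4,0) (2,0) (4,1) (2,1)
W attacks (3,2): no

Answer: no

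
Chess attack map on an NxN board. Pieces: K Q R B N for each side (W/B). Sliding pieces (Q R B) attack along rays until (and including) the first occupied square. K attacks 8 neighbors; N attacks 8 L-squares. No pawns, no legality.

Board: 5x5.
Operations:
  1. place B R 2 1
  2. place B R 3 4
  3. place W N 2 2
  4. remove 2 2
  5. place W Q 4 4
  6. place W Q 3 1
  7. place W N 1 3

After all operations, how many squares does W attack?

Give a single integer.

Answer: 15

Derivation:
Op 1: place BR@(2,1)
Op 2: place BR@(3,4)
Op 3: place WN@(2,2)
Op 4: remove (2,2)
Op 5: place WQ@(4,4)
Op 6: place WQ@(3,1)
Op 7: place WN@(1,3)
Per-piece attacks for W:
  WN@(1,3): attacks (3,4) (2,1) (3,2) (0,1)
  WQ@(3,1): attacks (3,2) (3,3) (3,4) (3,0) (4,1) (2,1) (4,2) (4,0) (2,2) (1,3) (2,0) [ray(0,1) blocked at (3,4); ray(-1,0) blocked at (2,1); ray(-1,1) blocked at (1,3)]
  WQ@(4,4): attacks (4,3) (4,2) (4,1) (4,0) (3,4) (3,3) (2,2) (1,1) (0,0) [ray(-1,0) blocked at (3,4)]
Union (15 distinct): (0,0) (0,1) (1,1) (1,3) (2,0) (2,1) (2,2) (3,0) (3,2) (3,3) (3,4) (4,0) (4,1) (4,2) (4,3)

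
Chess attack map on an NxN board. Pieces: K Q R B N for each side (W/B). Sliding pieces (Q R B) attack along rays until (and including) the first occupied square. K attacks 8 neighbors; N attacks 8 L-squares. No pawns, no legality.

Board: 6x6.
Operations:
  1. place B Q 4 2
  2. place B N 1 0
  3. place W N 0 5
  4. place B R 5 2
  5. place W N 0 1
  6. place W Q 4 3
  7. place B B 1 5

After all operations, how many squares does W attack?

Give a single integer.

Op 1: place BQ@(4,2)
Op 2: place BN@(1,0)
Op 3: place WN@(0,5)
Op 4: place BR@(5,2)
Op 5: place WN@(0,1)
Op 6: place WQ@(4,3)
Op 7: place BB@(1,5)
Per-piece attacks for W:
  WN@(0,1): attacks (1,3) (2,2) (2,0)
  WN@(0,5): attacks (1,3) (2,4)
  WQ@(4,3): attacks (4,4) (4,5) (4,2) (5,3) (3,3) (2,3) (1,3) (0,3) (5,4) (5,2) (3,4) (2,5) (3,2) (2,1) (1,0) [ray(0,-1) blocked at (4,2); ray(1,-1) blocked at (5,2); ray(-1,-1) blocked at (1,0)]
Union (18 distinct): (0,3) (1,0) (1,3) (2,0) (2,1) (2,2) (2,3) (2,4) (2,5) (3,2) (3,3) (3,4) (4,2) (4,4) (4,5) (5,2) (5,3) (5,4)

Answer: 18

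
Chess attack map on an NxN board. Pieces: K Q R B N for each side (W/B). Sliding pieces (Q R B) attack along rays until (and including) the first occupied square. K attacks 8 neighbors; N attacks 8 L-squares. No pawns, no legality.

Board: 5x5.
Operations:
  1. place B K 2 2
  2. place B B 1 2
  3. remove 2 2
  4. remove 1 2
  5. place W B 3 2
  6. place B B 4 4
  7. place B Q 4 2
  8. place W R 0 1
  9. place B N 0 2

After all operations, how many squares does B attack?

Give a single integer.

Op 1: place BK@(2,2)
Op 2: place BB@(1,2)
Op 3: remove (2,2)
Op 4: remove (1,2)
Op 5: place WB@(3,2)
Op 6: place BB@(4,4)
Op 7: place BQ@(4,2)
Op 8: place WR@(0,1)
Op 9: place BN@(0,2)
Per-piece attacks for B:
  BN@(0,2): attacks (1,4) (2,3) (1,0) (2,1)
  BQ@(4,2): attacks (4,3) (4,4) (4,1) (4,0) (3,2) (3,3) (2,4) (3,1) (2,0) [ray(0,1) blocked at (4,4); ray(-1,0) blocked at (3,2)]
  BB@(4,4): attacks (3,3) (2,2) (1,1) (0,0)
Union (16 distinct): (0,0) (1,0) (1,1) (1,4) (2,0) (2,1) (2,2) (2,3) (2,4) (3,1) (3,2) (3,3) (4,0) (4,1) (4,3) (4,4)

Answer: 16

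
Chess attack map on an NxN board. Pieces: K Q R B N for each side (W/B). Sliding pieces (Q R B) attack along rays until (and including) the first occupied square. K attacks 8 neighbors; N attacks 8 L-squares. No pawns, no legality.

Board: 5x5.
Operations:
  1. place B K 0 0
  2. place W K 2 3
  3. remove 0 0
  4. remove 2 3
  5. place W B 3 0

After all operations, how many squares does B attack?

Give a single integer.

Op 1: place BK@(0,0)
Op 2: place WK@(2,3)
Op 3: remove (0,0)
Op 4: remove (2,3)
Op 5: place WB@(3,0)
Per-piece attacks for B:
Union (0 distinct): (none)

Answer: 0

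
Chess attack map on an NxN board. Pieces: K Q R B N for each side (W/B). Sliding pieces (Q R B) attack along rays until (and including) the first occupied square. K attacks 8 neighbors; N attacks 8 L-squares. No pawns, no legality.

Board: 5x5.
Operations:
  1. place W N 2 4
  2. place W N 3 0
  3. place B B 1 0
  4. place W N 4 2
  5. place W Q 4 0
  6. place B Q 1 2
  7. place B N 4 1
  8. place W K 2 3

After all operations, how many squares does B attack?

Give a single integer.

Answer: 16

Derivation:
Op 1: place WN@(2,4)
Op 2: place WN@(3,0)
Op 3: place BB@(1,0)
Op 4: place WN@(4,2)
Op 5: place WQ@(4,0)
Op 6: place BQ@(1,2)
Op 7: place BN@(4,1)
Op 8: place WK@(2,3)
Per-piece attacks for B:
  BB@(1,0): attacks (2,1) (3,2) (4,3) (0,1)
  BQ@(1,2): attacks (1,3) (1,4) (1,1) (1,0) (2,2) (3,2) (4,2) (0,2) (2,3) (2,1) (3,0) (0,3) (0,1) [ray(0,-1) blocked at (1,0); ray(1,0) blocked at (4,2); ray(1,1) blocked at (2,3); ray(1,-1) blocked at (3,0)]
  BN@(4,1): attacks (3,3) (2,2) (2,0)
Union (16 distinct): (0,1) (0,2) (0,3) (1,0) (1,1) (1,3) (1,4) (2,0) (2,1) (2,2) (2,3) (3,0) (3,2) (3,3) (4,2) (4,3)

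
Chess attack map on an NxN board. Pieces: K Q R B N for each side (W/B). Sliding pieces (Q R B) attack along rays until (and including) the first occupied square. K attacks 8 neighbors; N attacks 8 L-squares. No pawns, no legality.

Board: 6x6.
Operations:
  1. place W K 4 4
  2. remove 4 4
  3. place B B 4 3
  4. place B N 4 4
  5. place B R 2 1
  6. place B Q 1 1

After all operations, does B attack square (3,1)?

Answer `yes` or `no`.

Answer: yes

Derivation:
Op 1: place WK@(4,4)
Op 2: remove (4,4)
Op 3: place BB@(4,3)
Op 4: place BN@(4,4)
Op 5: place BR@(2,1)
Op 6: place BQ@(1,1)
Per-piece attacks for B:
  BQ@(1,1): attacks (1,2) (1,3) (1,4) (1,5) (1,0) (2,1) (0,1) (2,2) (3,3) (4,4) (2,0) (0,2) (0,0) [ray(1,0) blocked at (2,1); ray(1,1) blocked at (4,4)]
  BR@(2,1): attacks (2,2) (2,3) (2,4) (2,5) (2,0) (3,1) (4,1) (5,1) (1,1) [ray(-1,0) blocked at (1,1)]
  BB@(4,3): attacks (5,4) (5,2) (3,4) (2,5) (3,2) (2,1) [ray(-1,-1) blocked at (2,1)]
  BN@(4,4): attacks (2,5) (5,2) (3,2) (2,3)
B attacks (3,1): yes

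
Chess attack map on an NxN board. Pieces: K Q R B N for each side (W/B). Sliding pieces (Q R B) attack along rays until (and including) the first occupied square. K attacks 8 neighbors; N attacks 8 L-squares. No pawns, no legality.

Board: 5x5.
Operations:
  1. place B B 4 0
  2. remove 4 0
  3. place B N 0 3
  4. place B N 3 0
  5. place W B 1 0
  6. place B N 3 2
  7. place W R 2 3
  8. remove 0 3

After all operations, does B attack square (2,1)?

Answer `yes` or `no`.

Answer: no

Derivation:
Op 1: place BB@(4,0)
Op 2: remove (4,0)
Op 3: place BN@(0,3)
Op 4: place BN@(3,0)
Op 5: place WB@(1,0)
Op 6: place BN@(3,2)
Op 7: place WR@(2,3)
Op 8: remove (0,3)
Per-piece attacks for B:
  BN@(3,0): attacks (4,2) (2,2) (1,1)
  BN@(3,2): attacks (4,4) (2,4) (1,3) (4,0) (2,0) (1,1)
B attacks (2,1): no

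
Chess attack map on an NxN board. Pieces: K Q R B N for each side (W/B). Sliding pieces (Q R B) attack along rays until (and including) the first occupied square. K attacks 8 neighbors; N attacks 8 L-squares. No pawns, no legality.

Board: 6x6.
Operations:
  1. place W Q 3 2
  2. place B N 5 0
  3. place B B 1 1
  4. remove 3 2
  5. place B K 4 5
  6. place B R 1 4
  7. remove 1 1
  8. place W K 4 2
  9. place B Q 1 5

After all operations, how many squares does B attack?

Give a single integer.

Answer: 19

Derivation:
Op 1: place WQ@(3,2)
Op 2: place BN@(5,0)
Op 3: place BB@(1,1)
Op 4: remove (3,2)
Op 5: place BK@(4,5)
Op 6: place BR@(1,4)
Op 7: remove (1,1)
Op 8: place WK@(4,2)
Op 9: place BQ@(1,5)
Per-piece attacks for B:
  BR@(1,4): attacks (1,5) (1,3) (1,2) (1,1) (1,0) (2,4) (3,4) (4,4) (5,4) (0,4) [ray(0,1) blocked at (1,5)]
  BQ@(1,5): attacks (1,4) (2,5) (3,5) (4,5) (0,5) (2,4) (3,3) (4,2) (0,4) [ray(0,-1) blocked at (1,4); ray(1,0) blocked at (4,5); ray(1,-1) blocked at (4,2)]
  BK@(4,5): attacks (4,4) (5,5) (3,5) (5,4) (3,4)
  BN@(5,0): attacks (4,2) (3,1)
Union (19 distinct): (0,4) (0,5) (1,0) (1,1) (1,2) (1,3) (1,4) (1,5) (2,4) (2,5) (3,1) (3,3) (3,4) (3,5) (4,2) (4,4) (4,5) (5,4) (5,5)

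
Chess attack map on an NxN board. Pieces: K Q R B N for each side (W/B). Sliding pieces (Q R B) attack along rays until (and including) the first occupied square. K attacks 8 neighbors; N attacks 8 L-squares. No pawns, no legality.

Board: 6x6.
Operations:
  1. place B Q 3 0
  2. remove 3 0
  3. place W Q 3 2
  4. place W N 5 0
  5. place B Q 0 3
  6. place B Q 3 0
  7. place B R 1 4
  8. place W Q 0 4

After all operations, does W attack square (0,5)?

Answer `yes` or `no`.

Answer: yes

Derivation:
Op 1: place BQ@(3,0)
Op 2: remove (3,0)
Op 3: place WQ@(3,2)
Op 4: place WN@(5,0)
Op 5: place BQ@(0,3)
Op 6: place BQ@(3,0)
Op 7: place BR@(1,4)
Op 8: place WQ@(0,4)
Per-piece attacks for W:
  WQ@(0,4): attacks (0,5) (0,3) (1,4) (1,5) (1,3) (2,2) (3,1) (4,0) [ray(0,-1) blocked at (0,3); ray(1,0) blocked at (1,4)]
  WQ@(3,2): attacks (3,3) (3,4) (3,5) (3,1) (3,0) (4,2) (5,2) (2,2) (1,2) (0,2) (4,3) (5,4) (4,1) (5,0) (2,3) (1,4) (2,1) (1,0) [ray(0,-1) blocked at (3,0); ray(1,-1) blocked at (5,0); ray(-1,1) blocked at (1,4)]
  WN@(5,0): attacks (4,2) (3,1)
W attacks (0,5): yes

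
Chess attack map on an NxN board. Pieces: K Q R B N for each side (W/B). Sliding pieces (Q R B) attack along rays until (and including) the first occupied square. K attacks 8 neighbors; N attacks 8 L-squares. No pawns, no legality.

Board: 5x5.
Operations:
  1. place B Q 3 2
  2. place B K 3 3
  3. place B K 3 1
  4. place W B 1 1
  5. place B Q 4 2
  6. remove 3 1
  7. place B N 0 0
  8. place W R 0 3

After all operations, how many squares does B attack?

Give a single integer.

Op 1: place BQ@(3,2)
Op 2: place BK@(3,3)
Op 3: place BK@(3,1)
Op 4: place WB@(1,1)
Op 5: place BQ@(4,2)
Op 6: remove (3,1)
Op 7: place BN@(0,0)
Op 8: place WR@(0,3)
Per-piece attacks for B:
  BN@(0,0): attacks (1,2) (2,1)
  BQ@(3,2): attacks (3,3) (3,1) (3,0) (4,2) (2,2) (1,2) (0,2) (4,3) (4,1) (2,3) (1,4) (2,1) (1,0) [ray(0,1) blocked at (3,3); ray(1,0) blocked at (4,2)]
  BK@(3,3): attacks (3,4) (3,2) (4,3) (2,3) (4,4) (4,2) (2,4) (2,2)
  BQ@(4,2): attacks (4,3) (4,4) (4,1) (4,0) (3,2) (3,3) (3,1) (2,0) [ray(-1,0) blocked at (3,2); ray(-1,1) blocked at (3,3)]
Union (19 distinct): (0,2) (1,0) (1,2) (1,4) (2,0) (2,1) (2,2) (2,3) (2,4) (3,0) (3,1) (3,2) (3,3) (3,4) (4,0) (4,1) (4,2) (4,3) (4,4)

Answer: 19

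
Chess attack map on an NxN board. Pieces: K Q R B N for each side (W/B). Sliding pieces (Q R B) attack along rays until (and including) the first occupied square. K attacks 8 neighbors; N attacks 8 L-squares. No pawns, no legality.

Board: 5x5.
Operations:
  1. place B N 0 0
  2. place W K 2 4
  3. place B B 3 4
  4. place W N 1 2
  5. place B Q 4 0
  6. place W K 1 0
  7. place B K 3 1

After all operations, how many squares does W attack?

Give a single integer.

Op 1: place BN@(0,0)
Op 2: place WK@(2,4)
Op 3: place BB@(3,4)
Op 4: place WN@(1,2)
Op 5: place BQ@(4,0)
Op 6: place WK@(1,0)
Op 7: place BK@(3,1)
Per-piece attacks for W:
  WK@(1,0): attacks (1,1) (2,0) (0,0) (2,1) (0,1)
  WN@(1,2): attacks (2,4) (3,3) (0,4) (2,0) (3,1) (0,0)
  WK@(2,4): attacks (2,3) (3,4) (1,4) (3,3) (1,3)
Union (13 distinct): (0,0) (0,1) (0,4) (1,1) (1,3) (1,4) (2,0) (2,1) (2,3) (2,4) (3,1) (3,3) (3,4)

Answer: 13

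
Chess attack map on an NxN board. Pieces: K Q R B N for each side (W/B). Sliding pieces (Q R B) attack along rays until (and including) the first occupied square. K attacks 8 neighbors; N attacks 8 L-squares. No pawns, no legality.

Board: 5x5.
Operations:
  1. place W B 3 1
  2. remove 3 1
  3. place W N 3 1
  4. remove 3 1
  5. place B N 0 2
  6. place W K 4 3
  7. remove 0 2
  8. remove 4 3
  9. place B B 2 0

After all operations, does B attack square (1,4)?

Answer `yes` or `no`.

Answer: no

Derivation:
Op 1: place WB@(3,1)
Op 2: remove (3,1)
Op 3: place WN@(3,1)
Op 4: remove (3,1)
Op 5: place BN@(0,2)
Op 6: place WK@(4,3)
Op 7: remove (0,2)
Op 8: remove (4,3)
Op 9: place BB@(2,0)
Per-piece attacks for B:
  BB@(2,0): attacks (3,1) (4,2) (1,1) (0,2)
B attacks (1,4): no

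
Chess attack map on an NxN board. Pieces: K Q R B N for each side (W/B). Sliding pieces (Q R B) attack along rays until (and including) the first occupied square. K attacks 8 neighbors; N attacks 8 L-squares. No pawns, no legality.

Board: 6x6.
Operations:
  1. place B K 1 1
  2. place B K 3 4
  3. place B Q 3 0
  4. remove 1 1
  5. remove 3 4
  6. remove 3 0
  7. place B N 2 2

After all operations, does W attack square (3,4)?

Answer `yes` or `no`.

Op 1: place BK@(1,1)
Op 2: place BK@(3,4)
Op 3: place BQ@(3,0)
Op 4: remove (1,1)
Op 5: remove (3,4)
Op 6: remove (3,0)
Op 7: place BN@(2,2)
Per-piece attacks for W:
W attacks (3,4): no

Answer: no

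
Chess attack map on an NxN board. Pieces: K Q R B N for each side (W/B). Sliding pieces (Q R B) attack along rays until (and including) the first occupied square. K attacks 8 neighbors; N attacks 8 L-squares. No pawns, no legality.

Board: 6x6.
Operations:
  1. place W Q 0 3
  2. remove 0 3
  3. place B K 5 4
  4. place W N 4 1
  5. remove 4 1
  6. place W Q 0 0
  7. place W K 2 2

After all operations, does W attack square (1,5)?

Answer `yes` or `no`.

Answer: no

Derivation:
Op 1: place WQ@(0,3)
Op 2: remove (0,3)
Op 3: place BK@(5,4)
Op 4: place WN@(4,1)
Op 5: remove (4,1)
Op 6: place WQ@(0,0)
Op 7: place WK@(2,2)
Per-piece attacks for W:
  WQ@(0,0): attacks (0,1) (0,2) (0,3) (0,4) (0,5) (1,0) (2,0) (3,0) (4,0) (5,0) (1,1) (2,2) [ray(1,1) blocked at (2,2)]
  WK@(2,2): attacks (2,3) (2,1) (3,2) (1,2) (3,3) (3,1) (1,3) (1,1)
W attacks (1,5): no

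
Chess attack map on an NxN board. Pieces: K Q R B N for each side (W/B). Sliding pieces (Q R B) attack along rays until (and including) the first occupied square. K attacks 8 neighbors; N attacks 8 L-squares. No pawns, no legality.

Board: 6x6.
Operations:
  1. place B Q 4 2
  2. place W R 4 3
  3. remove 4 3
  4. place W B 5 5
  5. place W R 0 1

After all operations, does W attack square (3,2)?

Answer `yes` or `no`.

Op 1: place BQ@(4,2)
Op 2: place WR@(4,3)
Op 3: remove (4,3)
Op 4: place WB@(5,5)
Op 5: place WR@(0,1)
Per-piece attacks for W:
  WR@(0,1): attacks (0,2) (0,3) (0,4) (0,5) (0,0) (1,1) (2,1) (3,1) (4,1) (5,1)
  WB@(5,5): attacks (4,4) (3,3) (2,2) (1,1) (0,0)
W attacks (3,2): no

Answer: no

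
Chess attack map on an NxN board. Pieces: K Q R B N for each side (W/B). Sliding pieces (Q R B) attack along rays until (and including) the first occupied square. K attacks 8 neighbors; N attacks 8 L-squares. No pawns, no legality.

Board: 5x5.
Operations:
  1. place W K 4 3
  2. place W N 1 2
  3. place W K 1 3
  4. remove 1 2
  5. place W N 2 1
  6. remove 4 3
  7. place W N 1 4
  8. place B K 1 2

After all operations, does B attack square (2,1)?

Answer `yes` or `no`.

Op 1: place WK@(4,3)
Op 2: place WN@(1,2)
Op 3: place WK@(1,3)
Op 4: remove (1,2)
Op 5: place WN@(2,1)
Op 6: remove (4,3)
Op 7: place WN@(1,4)
Op 8: place BK@(1,2)
Per-piece attacks for B:
  BK@(1,2): attacks (1,3) (1,1) (2,2) (0,2) (2,3) (2,1) (0,3) (0,1)
B attacks (2,1): yes

Answer: yes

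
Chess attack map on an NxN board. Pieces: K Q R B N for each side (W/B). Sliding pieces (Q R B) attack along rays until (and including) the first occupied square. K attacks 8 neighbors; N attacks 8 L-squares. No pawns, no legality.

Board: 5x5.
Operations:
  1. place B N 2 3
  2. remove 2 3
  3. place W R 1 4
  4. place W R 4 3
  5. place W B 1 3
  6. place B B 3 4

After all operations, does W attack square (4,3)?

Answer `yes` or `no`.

Answer: no

Derivation:
Op 1: place BN@(2,3)
Op 2: remove (2,3)
Op 3: place WR@(1,4)
Op 4: place WR@(4,3)
Op 5: place WB@(1,3)
Op 6: place BB@(3,4)
Per-piece attacks for W:
  WB@(1,3): attacks (2,4) (2,2) (3,1) (4,0) (0,4) (0,2)
  WR@(1,4): attacks (1,3) (2,4) (3,4) (0,4) [ray(0,-1) blocked at (1,3); ray(1,0) blocked at (3,4)]
  WR@(4,3): attacks (4,4) (4,2) (4,1) (4,0) (3,3) (2,3) (1,3) [ray(-1,0) blocked at (1,3)]
W attacks (4,3): no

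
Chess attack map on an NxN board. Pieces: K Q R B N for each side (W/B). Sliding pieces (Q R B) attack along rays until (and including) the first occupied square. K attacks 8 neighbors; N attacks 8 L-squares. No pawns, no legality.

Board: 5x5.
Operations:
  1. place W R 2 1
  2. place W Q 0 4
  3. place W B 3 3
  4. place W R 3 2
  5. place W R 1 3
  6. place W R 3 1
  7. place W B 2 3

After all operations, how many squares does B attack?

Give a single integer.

Op 1: place WR@(2,1)
Op 2: place WQ@(0,4)
Op 3: place WB@(3,3)
Op 4: place WR@(3,2)
Op 5: place WR@(1,3)
Op 6: place WR@(3,1)
Op 7: place WB@(2,3)
Per-piece attacks for B:
Union (0 distinct): (none)

Answer: 0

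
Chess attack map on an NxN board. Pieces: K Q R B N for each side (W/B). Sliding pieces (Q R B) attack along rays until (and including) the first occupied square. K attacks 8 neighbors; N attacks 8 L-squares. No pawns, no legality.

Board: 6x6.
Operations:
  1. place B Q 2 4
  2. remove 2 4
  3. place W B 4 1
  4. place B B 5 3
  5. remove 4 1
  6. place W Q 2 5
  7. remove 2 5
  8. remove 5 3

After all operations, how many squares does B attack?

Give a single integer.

Answer: 0

Derivation:
Op 1: place BQ@(2,4)
Op 2: remove (2,4)
Op 3: place WB@(4,1)
Op 4: place BB@(5,3)
Op 5: remove (4,1)
Op 6: place WQ@(2,5)
Op 7: remove (2,5)
Op 8: remove (5,3)
Per-piece attacks for B:
Union (0 distinct): (none)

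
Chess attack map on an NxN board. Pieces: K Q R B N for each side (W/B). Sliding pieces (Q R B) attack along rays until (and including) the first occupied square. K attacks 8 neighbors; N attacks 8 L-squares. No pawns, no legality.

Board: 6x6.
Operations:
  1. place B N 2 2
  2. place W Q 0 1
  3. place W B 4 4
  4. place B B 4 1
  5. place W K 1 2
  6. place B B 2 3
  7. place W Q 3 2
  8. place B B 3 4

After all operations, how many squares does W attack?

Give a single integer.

Answer: 25

Derivation:
Op 1: place BN@(2,2)
Op 2: place WQ@(0,1)
Op 3: place WB@(4,4)
Op 4: place BB@(4,1)
Op 5: place WK@(1,2)
Op 6: place BB@(2,3)
Op 7: place WQ@(3,2)
Op 8: place BB@(3,4)
Per-piece attacks for W:
  WQ@(0,1): attacks (0,2) (0,3) (0,4) (0,5) (0,0) (1,1) (2,1) (3,1) (4,1) (1,2) (1,0) [ray(1,0) blocked at (4,1); ray(1,1) blocked at (1,2)]
  WK@(1,2): attacks (1,3) (1,1) (2,2) (0,2) (2,3) (2,1) (0,3) (0,1)
  WQ@(3,2): attacks (3,3) (3,4) (3,1) (3,0) (4,2) (5,2) (2,2) (4,3) (5,4) (4,1) (2,3) (2,1) (1,0) [ray(0,1) blocked at (3,4); ray(-1,0) blocked at (2,2); ray(1,-1) blocked at (4,1); ray(-1,1) blocked at (2,3)]
  WB@(4,4): attacks (5,5) (5,3) (3,5) (3,3) (2,2) [ray(-1,-1) blocked at (2,2)]
Union (25 distinct): (0,0) (0,1) (0,2) (0,3) (0,4) (0,5) (1,0) (1,1) (1,2) (1,3) (2,1) (2,2) (2,3) (3,0) (3,1) (3,3) (3,4) (3,5) (4,1) (4,2) (4,3) (5,2) (5,3) (5,4) (5,5)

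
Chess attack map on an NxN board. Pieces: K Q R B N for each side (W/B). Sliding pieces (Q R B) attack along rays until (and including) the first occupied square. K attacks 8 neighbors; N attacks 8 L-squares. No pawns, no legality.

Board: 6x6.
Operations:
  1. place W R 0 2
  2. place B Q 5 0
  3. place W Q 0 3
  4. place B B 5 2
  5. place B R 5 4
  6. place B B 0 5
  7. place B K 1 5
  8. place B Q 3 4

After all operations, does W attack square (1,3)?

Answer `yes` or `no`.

Answer: yes

Derivation:
Op 1: place WR@(0,2)
Op 2: place BQ@(5,0)
Op 3: place WQ@(0,3)
Op 4: place BB@(5,2)
Op 5: place BR@(5,4)
Op 6: place BB@(0,5)
Op 7: place BK@(1,5)
Op 8: place BQ@(3,4)
Per-piece attacks for W:
  WR@(0,2): attacks (0,3) (0,1) (0,0) (1,2) (2,2) (3,2) (4,2) (5,2) [ray(0,1) blocked at (0,3); ray(1,0) blocked at (5,2)]
  WQ@(0,3): attacks (0,4) (0,5) (0,2) (1,3) (2,3) (3,3) (4,3) (5,3) (1,4) (2,5) (1,2) (2,1) (3,0) [ray(0,1) blocked at (0,5); ray(0,-1) blocked at (0,2)]
W attacks (1,3): yes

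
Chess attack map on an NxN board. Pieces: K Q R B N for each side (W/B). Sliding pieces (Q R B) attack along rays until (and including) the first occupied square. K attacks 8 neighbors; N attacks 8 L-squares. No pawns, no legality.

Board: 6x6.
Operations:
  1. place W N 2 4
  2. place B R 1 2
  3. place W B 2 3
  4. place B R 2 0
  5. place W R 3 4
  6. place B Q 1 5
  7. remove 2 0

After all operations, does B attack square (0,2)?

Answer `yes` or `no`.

Answer: yes

Derivation:
Op 1: place WN@(2,4)
Op 2: place BR@(1,2)
Op 3: place WB@(2,3)
Op 4: place BR@(2,0)
Op 5: place WR@(3,4)
Op 6: place BQ@(1,5)
Op 7: remove (2,0)
Per-piece attacks for B:
  BR@(1,2): attacks (1,3) (1,4) (1,5) (1,1) (1,0) (2,2) (3,2) (4,2) (5,2) (0,2) [ray(0,1) blocked at (1,5)]
  BQ@(1,5): attacks (1,4) (1,3) (1,2) (2,5) (3,5) (4,5) (5,5) (0,5) (2,4) (0,4) [ray(0,-1) blocked at (1,2); ray(1,-1) blocked at (2,4)]
B attacks (0,2): yes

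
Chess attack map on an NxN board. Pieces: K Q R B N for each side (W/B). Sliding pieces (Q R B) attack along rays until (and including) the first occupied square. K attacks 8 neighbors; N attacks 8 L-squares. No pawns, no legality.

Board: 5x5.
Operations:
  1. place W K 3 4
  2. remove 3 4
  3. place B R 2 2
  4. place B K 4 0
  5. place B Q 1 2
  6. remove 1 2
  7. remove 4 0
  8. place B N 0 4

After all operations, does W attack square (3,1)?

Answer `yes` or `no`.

Op 1: place WK@(3,4)
Op 2: remove (3,4)
Op 3: place BR@(2,2)
Op 4: place BK@(4,0)
Op 5: place BQ@(1,2)
Op 6: remove (1,2)
Op 7: remove (4,0)
Op 8: place BN@(0,4)
Per-piece attacks for W:
W attacks (3,1): no

Answer: no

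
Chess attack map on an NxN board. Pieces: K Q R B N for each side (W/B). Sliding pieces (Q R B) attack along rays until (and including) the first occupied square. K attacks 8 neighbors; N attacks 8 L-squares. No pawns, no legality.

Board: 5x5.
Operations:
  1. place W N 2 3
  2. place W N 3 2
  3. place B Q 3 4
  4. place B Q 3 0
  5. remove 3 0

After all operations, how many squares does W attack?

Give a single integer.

Op 1: place WN@(2,3)
Op 2: place WN@(3,2)
Op 3: place BQ@(3,4)
Op 4: place BQ@(3,0)
Op 5: remove (3,0)
Per-piece attacks for W:
  WN@(2,3): attacks (4,4) (0,4) (3,1) (4,2) (1,1) (0,2)
  WN@(3,2): attacks (4,4) (2,4) (1,3) (4,0) (2,0) (1,1)
Union (10 distinct): (0,2) (0,4) (1,1) (1,3) (2,0) (2,4) (3,1) (4,0) (4,2) (4,4)

Answer: 10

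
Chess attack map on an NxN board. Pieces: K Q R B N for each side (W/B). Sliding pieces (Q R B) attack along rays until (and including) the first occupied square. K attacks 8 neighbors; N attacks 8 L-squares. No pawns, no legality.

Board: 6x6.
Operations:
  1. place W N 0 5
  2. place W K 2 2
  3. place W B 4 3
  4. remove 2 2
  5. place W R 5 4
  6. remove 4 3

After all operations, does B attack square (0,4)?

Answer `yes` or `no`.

Op 1: place WN@(0,5)
Op 2: place WK@(2,2)
Op 3: place WB@(4,3)
Op 4: remove (2,2)
Op 5: place WR@(5,4)
Op 6: remove (4,3)
Per-piece attacks for B:
B attacks (0,4): no

Answer: no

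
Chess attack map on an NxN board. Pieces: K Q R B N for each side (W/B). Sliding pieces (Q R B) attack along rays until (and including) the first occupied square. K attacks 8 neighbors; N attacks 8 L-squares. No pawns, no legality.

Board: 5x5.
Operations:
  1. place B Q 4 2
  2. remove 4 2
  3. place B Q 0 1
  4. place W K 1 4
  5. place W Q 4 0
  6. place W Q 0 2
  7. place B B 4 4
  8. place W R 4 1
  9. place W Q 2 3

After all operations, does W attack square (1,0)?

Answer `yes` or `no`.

Answer: yes

Derivation:
Op 1: place BQ@(4,2)
Op 2: remove (4,2)
Op 3: place BQ@(0,1)
Op 4: place WK@(1,4)
Op 5: place WQ@(4,0)
Op 6: place WQ@(0,2)
Op 7: place BB@(4,4)
Op 8: place WR@(4,1)
Op 9: place WQ@(2,3)
Per-piece attacks for W:
  WQ@(0,2): attacks (0,3) (0,4) (0,1) (1,2) (2,2) (3,2) (4,2) (1,3) (2,4) (1,1) (2,0) [ray(0,-1) blocked at (0,1)]
  WK@(1,4): attacks (1,3) (2,4) (0,4) (2,3) (0,3)
  WQ@(2,3): attacks (2,4) (2,2) (2,1) (2,0) (3,3) (4,3) (1,3) (0,3) (3,4) (3,2) (4,1) (1,4) (1,2) (0,1) [ray(1,-1) blocked at (4,1); ray(-1,1) blocked at (1,4); ray(-1,-1) blocked at (0,1)]
  WQ@(4,0): attacks (4,1) (3,0) (2,0) (1,0) (0,0) (3,1) (2,2) (1,3) (0,4) [ray(0,1) blocked at (4,1)]
  WR@(4,1): attacks (4,2) (4,3) (4,4) (4,0) (3,1) (2,1) (1,1) (0,1) [ray(0,1) blocked at (4,4); ray(0,-1) blocked at (4,0); ray(-1,0) blocked at (0,1)]
W attacks (1,0): yes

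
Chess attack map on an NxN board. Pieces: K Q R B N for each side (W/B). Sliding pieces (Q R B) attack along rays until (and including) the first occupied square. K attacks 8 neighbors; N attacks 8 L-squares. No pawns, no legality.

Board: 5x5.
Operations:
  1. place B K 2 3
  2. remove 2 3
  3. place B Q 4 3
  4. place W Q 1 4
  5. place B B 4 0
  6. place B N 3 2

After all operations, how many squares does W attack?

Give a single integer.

Answer: 11

Derivation:
Op 1: place BK@(2,3)
Op 2: remove (2,3)
Op 3: place BQ@(4,3)
Op 4: place WQ@(1,4)
Op 5: place BB@(4,0)
Op 6: place BN@(3,2)
Per-piece attacks for W:
  WQ@(1,4): attacks (1,3) (1,2) (1,1) (1,0) (2,4) (3,4) (4,4) (0,4) (2,3) (3,2) (0,3) [ray(1,-1) blocked at (3,2)]
Union (11 distinct): (0,3) (0,4) (1,0) (1,1) (1,2) (1,3) (2,3) (2,4) (3,2) (3,4) (4,4)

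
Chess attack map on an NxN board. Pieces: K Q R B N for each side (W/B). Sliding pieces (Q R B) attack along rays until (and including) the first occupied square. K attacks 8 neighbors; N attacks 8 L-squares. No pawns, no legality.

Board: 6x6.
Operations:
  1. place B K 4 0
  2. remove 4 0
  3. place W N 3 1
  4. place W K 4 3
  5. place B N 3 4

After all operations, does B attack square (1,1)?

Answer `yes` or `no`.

Op 1: place BK@(4,0)
Op 2: remove (4,0)
Op 3: place WN@(3,1)
Op 4: place WK@(4,3)
Op 5: place BN@(3,4)
Per-piece attacks for B:
  BN@(3,4): attacks (5,5) (1,5) (4,2) (5,3) (2,2) (1,3)
B attacks (1,1): no

Answer: no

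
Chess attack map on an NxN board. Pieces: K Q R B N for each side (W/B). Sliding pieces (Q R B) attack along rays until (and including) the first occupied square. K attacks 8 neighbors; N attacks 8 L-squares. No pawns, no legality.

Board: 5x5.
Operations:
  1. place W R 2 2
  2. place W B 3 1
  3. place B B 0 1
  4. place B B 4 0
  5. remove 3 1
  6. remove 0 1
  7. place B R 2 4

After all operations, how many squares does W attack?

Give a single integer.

Op 1: place WR@(2,2)
Op 2: place WB@(3,1)
Op 3: place BB@(0,1)
Op 4: place BB@(4,0)
Op 5: remove (3,1)
Op 6: remove (0,1)
Op 7: place BR@(2,4)
Per-piece attacks for W:
  WR@(2,2): attacks (2,3) (2,4) (2,1) (2,0) (3,2) (4,2) (1,2) (0,2) [ray(0,1) blocked at (2,4)]
Union (8 distinct): (0,2) (1,2) (2,0) (2,1) (2,3) (2,4) (3,2) (4,2)

Answer: 8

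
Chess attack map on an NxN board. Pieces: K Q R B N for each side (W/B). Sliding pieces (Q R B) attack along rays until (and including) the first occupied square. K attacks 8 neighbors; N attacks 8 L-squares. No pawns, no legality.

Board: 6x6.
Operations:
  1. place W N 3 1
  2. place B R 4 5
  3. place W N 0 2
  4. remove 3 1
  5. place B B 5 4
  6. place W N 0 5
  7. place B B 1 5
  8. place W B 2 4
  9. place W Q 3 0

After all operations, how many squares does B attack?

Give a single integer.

Answer: 15

Derivation:
Op 1: place WN@(3,1)
Op 2: place BR@(4,5)
Op 3: place WN@(0,2)
Op 4: remove (3,1)
Op 5: place BB@(5,4)
Op 6: place WN@(0,5)
Op 7: place BB@(1,5)
Op 8: place WB@(2,4)
Op 9: place WQ@(3,0)
Per-piece attacks for B:
  BB@(1,5): attacks (2,4) (0,4) [ray(1,-1) blocked at (2,4)]
  BR@(4,5): attacks (4,4) (4,3) (4,2) (4,1) (4,0) (5,5) (3,5) (2,5) (1,5) [ray(-1,0) blocked at (1,5)]
  BB@(5,4): attacks (4,5) (4,3) (3,2) (2,1) (1,0) [ray(-1,1) blocked at (4,5)]
Union (15 distinct): (0,4) (1,0) (1,5) (2,1) (2,4) (2,5) (3,2) (3,5) (4,0) (4,1) (4,2) (4,3) (4,4) (4,5) (5,5)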